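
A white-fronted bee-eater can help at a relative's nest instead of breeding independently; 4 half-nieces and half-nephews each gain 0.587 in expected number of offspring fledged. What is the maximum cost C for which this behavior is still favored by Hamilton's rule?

0.2935

r to a half-niece or half-nephew = 1/8 (half-aunt/uncle↔niece/nephew: one path of length 3: r = (1/2)^3 = 1/8).
Hamilton's rule: n·r·B > C, so the trait is favored while C < n·r·B = 4·0.125·0.587 = 0.2935.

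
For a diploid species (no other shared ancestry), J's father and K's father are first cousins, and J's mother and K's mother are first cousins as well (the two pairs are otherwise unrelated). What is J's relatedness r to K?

0.0625

Relatedness sums over independent paths through distinct common ancestors.
J and K are related in two ways: second cousins through their fathers (r = 1/32) and second cousins through their mothers (r = 1/32).
r = 1/32 + 1/32 = 1/16 = 0.0625.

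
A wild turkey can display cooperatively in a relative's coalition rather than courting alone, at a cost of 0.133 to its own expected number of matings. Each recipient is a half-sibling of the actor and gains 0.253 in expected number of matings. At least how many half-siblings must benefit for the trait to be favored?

3

r to a half-sibling = 1/4 (half-sibs share one parent — one path of length 2: r = (1/2)^2 = 1/4).
Hamilton's rule: n·r·B > C  ⇒  n > C/(r·B) = 0.133/(0.25·0.253) = 2.103.
The smallest integer exceeding 2.103 is 3.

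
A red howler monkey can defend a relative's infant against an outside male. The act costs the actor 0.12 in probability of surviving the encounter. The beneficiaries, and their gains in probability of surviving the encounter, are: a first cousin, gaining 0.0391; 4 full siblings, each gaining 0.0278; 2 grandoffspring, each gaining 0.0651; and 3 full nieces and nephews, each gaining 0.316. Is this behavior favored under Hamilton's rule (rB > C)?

Hamilton's rule: the trait is favored when the sum of r·B over every recipient exceeds the actor's cost C.
r to a first cousin = 1/8 (first cousins share one grandparent pair — two paths of length 4: r = 2·(1/2)^4 = 1/8).
r to a full sibling = 1/2 (full sibs share both parents — two paths of length 2: r = 2·(1/2)^2 = 1/2).
r to a grandoffspring = 1/4 (two parent–offspring links: r = (1/2)^2 = 1/4).
r to a full niece or nephew = 1/4 (full aunt/uncle↔niece/nephew: two paths of length 3 through the shared grandparent pair: r = 2·(1/2)^3 = 1/4).
Summing one r·B term per recipient: 1·0.125·0.0391 + 4·0.5·0.0278 + 2·0.25·0.0651 + 3·0.25·0.316 = 0.3300375.
0.3300375 > 0.12: the indirect benefit exceeds the cost.

Yes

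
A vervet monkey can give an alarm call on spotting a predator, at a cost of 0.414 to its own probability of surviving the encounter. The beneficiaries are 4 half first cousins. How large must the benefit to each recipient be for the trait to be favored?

r to a half first cousin = 0.0625 (half first cousins share one grandparent — one path of length 4: r = (1/2)^4 = 1/16).
Hamilton's rule with n recipients of equal r: n·r·B > C, so B > C/(n·r) = 0.414/(4·0.0625) = 1.656.

1.656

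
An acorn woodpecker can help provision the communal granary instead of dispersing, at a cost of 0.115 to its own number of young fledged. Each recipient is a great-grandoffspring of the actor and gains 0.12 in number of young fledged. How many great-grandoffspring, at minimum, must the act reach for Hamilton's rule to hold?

8

r to a great-grandoffspring = 1/8 (three parent–offspring links: r = (1/2)^3 = 1/8).
Hamilton's rule: n·r·B > C  ⇒  n > C/(r·B) = 0.115/(0.125·0.12) = 7.667.
The smallest integer exceeding 7.667 is 8.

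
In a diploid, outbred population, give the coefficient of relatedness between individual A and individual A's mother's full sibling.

Each parent–offspring link contributes a factor of 1/2, and independent paths through distinct common ancestors add.
Full aunt/uncle↔niece/nephew: two paths of length 3 through the shared grandparent pair: r = 2·(1/2)^3 = 1/4.

0.25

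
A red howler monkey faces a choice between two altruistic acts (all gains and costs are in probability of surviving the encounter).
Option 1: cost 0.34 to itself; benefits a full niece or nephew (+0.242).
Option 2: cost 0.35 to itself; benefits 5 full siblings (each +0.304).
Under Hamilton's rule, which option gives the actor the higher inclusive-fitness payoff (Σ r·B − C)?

Option 2

Option 1: r to a full niece or nephew = 0.25.
Option 1: Σ r·B − C = (1·0.25·0.242) − 0.34 = -0.2795.
Option 2: r to a full sibling = 0.5.
Option 2: Σ r·B − C = (5·0.5·0.304) − 0.35 = 0.41.
Option 2 has the higher net inclusive-fitness payoff.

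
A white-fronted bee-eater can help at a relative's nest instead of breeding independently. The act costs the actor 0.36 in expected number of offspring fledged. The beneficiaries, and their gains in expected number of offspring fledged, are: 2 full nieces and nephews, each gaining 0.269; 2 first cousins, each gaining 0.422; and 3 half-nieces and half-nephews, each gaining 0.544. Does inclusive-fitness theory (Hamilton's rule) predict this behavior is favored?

Yes

Hamilton's rule: the trait is favored when the sum of r·B over every recipient exceeds the actor's cost C.
r to a full niece or nephew = 1/4 (full aunt/uncle↔niece/nephew: two paths of length 3 through the shared grandparent pair: r = 2·(1/2)^3 = 1/4).
r to a first cousin = 0.125 (first cousins share one grandparent pair — two paths of length 4: r = 2·(1/2)^4 = 1/8).
r to a half-niece or half-nephew = 0.125 (half-aunt/uncle↔niece/nephew: one path of length 3: r = (1/2)^3 = 1/8).
Summing one r·B term per recipient: 2·0.25·0.269 + 2·0.125·0.422 + 3·0.125·0.544 = 0.444.
0.444 > 0.36: the indirect benefit exceeds the cost.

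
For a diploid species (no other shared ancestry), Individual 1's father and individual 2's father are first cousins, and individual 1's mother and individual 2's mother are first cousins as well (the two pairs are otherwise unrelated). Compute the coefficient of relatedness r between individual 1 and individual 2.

Independent pedigree routes through distinct common ancestors add.
Individual 1 and individual 2 are related in two ways: second cousins through their fathers (r = 1/32) and second cousins through their mothers (r = 1/32).
r = 1/32 + 1/32 = 1/16 = 0.0625.

0.0625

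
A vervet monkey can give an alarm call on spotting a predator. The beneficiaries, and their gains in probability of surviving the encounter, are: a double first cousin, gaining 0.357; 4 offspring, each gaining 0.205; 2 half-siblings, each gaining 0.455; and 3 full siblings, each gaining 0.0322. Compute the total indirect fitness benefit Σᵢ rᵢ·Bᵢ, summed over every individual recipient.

r to a double first cousin = 1/4 (double first cousins share both grandparent pairs — four paths of length 4: r = 4·(1/2)^4 = 1/4).
r to an offspring = 1/2 (one parent–offspring link: r = (1/2)^1 = 1/2).
r to a half-sibling = 1/4 (half-sibs share one parent — one path of length 2: r = (1/2)^2 = 1/4).
r to a full sibling = 1/2 (full sibs share both parents — two paths of length 2: r = 2·(1/2)^2 = 1/2).
Summing one r·B term per recipient: 1·0.25·0.357 + 4·0.5·0.205 + 2·0.25·0.455 + 3·0.5·0.0322 = 0.77505.

0.77505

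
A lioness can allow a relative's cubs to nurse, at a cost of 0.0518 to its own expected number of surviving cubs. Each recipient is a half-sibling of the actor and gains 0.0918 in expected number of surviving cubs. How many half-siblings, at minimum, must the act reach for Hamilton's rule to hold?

r to a half-sibling = 1/4 (half-sibs share one parent — one path of length 2: r = (1/2)^2 = 1/4).
Hamilton's rule: n·r·B > C  ⇒  n > C/(r·B) = 0.0518/(0.25·0.0918) = 2.257.
The smallest integer exceeding 2.257 is 3.

3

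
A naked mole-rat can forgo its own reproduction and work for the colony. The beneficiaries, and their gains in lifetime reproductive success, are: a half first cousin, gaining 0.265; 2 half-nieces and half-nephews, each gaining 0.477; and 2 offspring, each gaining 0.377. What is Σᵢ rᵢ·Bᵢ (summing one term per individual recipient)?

r to a half first cousin = 0.0625 (half first cousins share one grandparent — one path of length 4: r = (1/2)^4 = 1/16).
r to a half-niece or half-nephew = 1/8 (half-aunt/uncle↔niece/nephew: one path of length 3: r = (1/2)^3 = 1/8).
r to an offspring = 0.5 (one parent–offspring link: r = (1/2)^1 = 1/2).
Summing one r·B term per recipient: 1·0.0625·0.265 + 2·0.125·0.477 + 2·0.5·0.377 = 0.5128125.

0.5128125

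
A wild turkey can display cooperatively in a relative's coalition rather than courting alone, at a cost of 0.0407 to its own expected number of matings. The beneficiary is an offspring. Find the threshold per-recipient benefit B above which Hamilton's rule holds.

r to an offspring = 0.5 (one parent–offspring link: r = (1/2)^1 = 1/2).
Hamilton's rule with n recipients of equal r: n·r·B > C, so B > C/(n·r) = 0.0407/(1·0.5) = 0.0814.

0.0814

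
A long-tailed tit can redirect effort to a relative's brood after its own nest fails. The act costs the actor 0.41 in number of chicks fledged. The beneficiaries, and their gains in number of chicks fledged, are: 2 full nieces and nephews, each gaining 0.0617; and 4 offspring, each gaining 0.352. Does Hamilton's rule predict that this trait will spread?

Yes

Hamilton's rule: the trait is favored when the sum of r·B over every recipient exceeds the actor's cost C.
r to a full niece or nephew = 0.25 (full aunt/uncle↔niece/nephew: two paths of length 3 through the shared grandparent pair: r = 2·(1/2)^3 = 1/4).
r to an offspring = 0.5 (one parent–offspring link: r = (1/2)^1 = 1/2).
Summing one r·B term per recipient: 2·0.25·0.0617 + 4·0.5·0.352 = 0.73485.
0.73485 > 0.41: the indirect benefit exceeds the cost.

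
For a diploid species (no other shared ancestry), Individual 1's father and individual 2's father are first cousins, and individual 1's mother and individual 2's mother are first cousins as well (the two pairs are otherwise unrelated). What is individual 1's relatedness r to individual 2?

0.0625

Independent pedigree routes through distinct common ancestors add.
Individual 1 and individual 2 are related in two ways: second cousins through their fathers (r = 1/32) and second cousins through their mothers (r = 1/32).
r = 1/32 + 1/32 = 1/16 = 0.0625.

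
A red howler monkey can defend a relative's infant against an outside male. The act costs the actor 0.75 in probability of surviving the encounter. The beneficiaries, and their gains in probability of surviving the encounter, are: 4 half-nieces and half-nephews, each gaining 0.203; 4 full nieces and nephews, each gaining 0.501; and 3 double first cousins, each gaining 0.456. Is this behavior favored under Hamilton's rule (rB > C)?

Yes

Hamilton's rule: the trait is favored when the sum of r·B over every recipient exceeds the actor's cost C.
r to a half-niece or half-nephew = 1/8 (half-aunt/uncle↔niece/nephew: one path of length 3: r = (1/2)^3 = 1/8).
r to a full niece or nephew = 1/4 (full aunt/uncle↔niece/nephew: two paths of length 3 through the shared grandparent pair: r = 2·(1/2)^3 = 1/4).
r to a double first cousin = 1/4 (double first cousins share both grandparent pairs — four paths of length 4: r = 4·(1/2)^4 = 1/4).
Summing one r·B term per recipient: 4·0.125·0.203 + 4·0.25·0.501 + 3·0.25·0.456 = 0.9445.
0.9445 > 0.75: the indirect benefit exceeds the cost.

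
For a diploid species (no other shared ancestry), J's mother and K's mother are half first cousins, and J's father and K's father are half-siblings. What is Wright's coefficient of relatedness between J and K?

0.078125

With two independent routes of shared ancestry, r is the sum of the two contributions.
J and K are related in two ways: half second cousins through their mothers (r = 1/64) and half first cousins through their fathers (r = 1/16).
r = 1/64 + 1/16 = 5/64 = 0.078125.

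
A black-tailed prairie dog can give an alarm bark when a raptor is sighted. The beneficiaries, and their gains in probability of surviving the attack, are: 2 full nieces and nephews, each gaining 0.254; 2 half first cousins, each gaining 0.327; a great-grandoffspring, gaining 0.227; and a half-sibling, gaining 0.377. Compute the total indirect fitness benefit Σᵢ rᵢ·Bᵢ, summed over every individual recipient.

r to a full niece or nephew = 1/4 (full aunt/uncle↔niece/nephew: two paths of length 3 through the shared grandparent pair: r = 2·(1/2)^3 = 1/4).
r to a half first cousin = 0.0625 (half first cousins share one grandparent — one path of length 4: r = (1/2)^4 = 1/16).
r to a great-grandoffspring = 1/8 (three parent–offspring links: r = (1/2)^3 = 1/8).
r to a half-sibling = 0.25 (half-sibs share one parent — one path of length 2: r = (1/2)^2 = 1/4).
Summing one r·B term per recipient: 2·0.25·0.254 + 2·0.0625·0.327 + 1·0.125·0.227 + 1·0.25·0.377 = 0.2905.

0.2905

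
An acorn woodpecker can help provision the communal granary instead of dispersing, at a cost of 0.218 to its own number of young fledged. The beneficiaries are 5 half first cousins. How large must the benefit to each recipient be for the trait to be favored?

0.6976

r to a half first cousin = 1/16 (half first cousins share one grandparent — one path of length 4: r = (1/2)^4 = 1/16).
Hamilton's rule with n recipients of equal r: n·r·B > C, so B > C/(n·r) = 0.218/(5·0.0625) = 0.6976.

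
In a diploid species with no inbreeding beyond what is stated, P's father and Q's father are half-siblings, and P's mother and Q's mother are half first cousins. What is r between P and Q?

0.078125

Relatedness sums over independent paths through distinct common ancestors.
P and Q are related in two ways: half first cousins through their fathers (r = 1/16) and half second cousins through their mothers (r = 1/64).
r = 1/16 + 1/64 = 5/64 = 0.078125.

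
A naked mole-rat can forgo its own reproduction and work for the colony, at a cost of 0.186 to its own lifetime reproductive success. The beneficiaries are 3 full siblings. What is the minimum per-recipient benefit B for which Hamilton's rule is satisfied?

0.124

r to a full sibling = 0.5 (full sibs share both parents — two paths of length 2: r = 2·(1/2)^2 = 1/2).
Hamilton's rule with n recipients of equal r: n·r·B > C, so B > C/(n·r) = 0.186/(3·0.5) = 0.124.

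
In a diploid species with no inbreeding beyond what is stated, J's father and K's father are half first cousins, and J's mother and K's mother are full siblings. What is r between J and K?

0.140625

Relatedness sums over independent paths through distinct common ancestors.
J and K are related in two ways: half second cousins through their fathers (r = 1/64) and first cousins through their mothers (r = 1/8).
r = 1/64 + 1/8 = 0.140625.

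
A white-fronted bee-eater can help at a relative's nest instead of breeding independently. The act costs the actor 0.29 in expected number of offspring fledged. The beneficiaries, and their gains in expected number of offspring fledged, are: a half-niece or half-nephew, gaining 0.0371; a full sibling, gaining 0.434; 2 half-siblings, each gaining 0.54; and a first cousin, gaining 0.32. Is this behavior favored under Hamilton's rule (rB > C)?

Yes

Hamilton's rule: the trait is favored when the sum of r·B over every recipient exceeds the actor's cost C.
r to a half-niece or half-nephew = 1/8 (half-aunt/uncle↔niece/nephew: one path of length 3: r = (1/2)^3 = 1/8).
r to a full sibling = 0.5 (full sibs share both parents — two paths of length 2: r = 2·(1/2)^2 = 1/2).
r to a half-sibling = 1/4 (half-sibs share one parent — one path of length 2: r = (1/2)^2 = 1/4).
r to a first cousin = 0.125 (first cousins share one grandparent pair — two paths of length 4: r = 2·(1/2)^4 = 1/8).
Summing one r·B term per recipient: 1·0.125·0.0371 + 1·0.5·0.434 + 2·0.25·0.54 + 1·0.125·0.32 = 0.5316375.
0.5316375 > 0.29: the indirect benefit exceeds the cost.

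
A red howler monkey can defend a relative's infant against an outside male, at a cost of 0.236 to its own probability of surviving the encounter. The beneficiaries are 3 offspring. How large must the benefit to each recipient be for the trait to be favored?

r to an offspring = 0.5 (one parent–offspring link: r = (1/2)^1 = 1/2).
Hamilton's rule with n recipients of equal r: n·r·B > C, so B > C/(n·r) = 0.236/(3·0.5) = 0.1573.

0.1573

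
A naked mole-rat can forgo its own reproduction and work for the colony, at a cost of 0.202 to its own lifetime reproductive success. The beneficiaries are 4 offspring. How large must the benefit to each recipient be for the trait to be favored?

r to an offspring = 1/2 (one parent–offspring link: r = (1/2)^1 = 1/2).
Hamilton's rule with n recipients of equal r: n·r·B > C, so B > C/(n·r) = 0.202/(4·0.5) = 0.101.

0.101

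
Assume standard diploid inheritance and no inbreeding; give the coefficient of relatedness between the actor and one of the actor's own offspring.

Each parent–offspring link contributes a factor of 1/2, and independent paths through distinct common ancestors add.
One parent–offspring link: r = (1/2)^1 = 1/2.

0.5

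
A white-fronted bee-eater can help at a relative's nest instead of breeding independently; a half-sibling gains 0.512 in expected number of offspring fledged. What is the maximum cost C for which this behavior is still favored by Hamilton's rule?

0.128

r to a half-sibling = 0.25 (half-sibs share one parent — one path of length 2: r = (1/2)^2 = 1/4).
Hamilton's rule: n·r·B > C, so the trait is favored while C < n·r·B = 1·0.25·0.512 = 0.128.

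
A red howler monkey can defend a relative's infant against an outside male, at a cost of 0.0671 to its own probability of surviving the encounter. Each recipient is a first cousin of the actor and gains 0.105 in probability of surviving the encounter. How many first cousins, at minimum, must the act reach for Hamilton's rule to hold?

6

r to a first cousin = 1/8 (first cousins share one grandparent pair — two paths of length 4: r = 2·(1/2)^4 = 1/8).
Hamilton's rule: n·r·B > C  ⇒  n > C/(r·B) = 0.0671/(0.125·0.105) = 5.112.
The smallest integer exceeding 5.112 is 6.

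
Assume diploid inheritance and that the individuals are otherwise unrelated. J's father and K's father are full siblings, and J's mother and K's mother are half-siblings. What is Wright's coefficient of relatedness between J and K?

0.1875

Relatedness sums over independent paths through distinct common ancestors.
J and K are related in two ways: first cousins through their fathers (r = 1/8) and half first cousins through their mothers (r = 1/16).
r = 1/8 + 1/16 = 0.1875.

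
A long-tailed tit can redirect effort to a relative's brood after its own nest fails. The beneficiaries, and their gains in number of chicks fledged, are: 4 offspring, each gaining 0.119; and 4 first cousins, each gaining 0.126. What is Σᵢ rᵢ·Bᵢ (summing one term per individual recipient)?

r to an offspring = 1/2 (one parent–offspring link: r = (1/2)^1 = 1/2).
r to a first cousin = 0.125 (first cousins share one grandparent pair — two paths of length 4: r = 2·(1/2)^4 = 1/8).
Summing one r·B term per recipient: 4·0.5·0.119 + 4·0.125·0.126 = 0.301.

0.301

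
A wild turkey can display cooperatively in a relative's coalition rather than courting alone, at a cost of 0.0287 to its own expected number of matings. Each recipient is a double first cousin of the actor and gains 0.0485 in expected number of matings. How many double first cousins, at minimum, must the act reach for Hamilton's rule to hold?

3

r to a double first cousin = 1/4 (double first cousins share both grandparent pairs — four paths of length 4: r = 4·(1/2)^4 = 1/4).
Hamilton's rule: n·r·B > C  ⇒  n > C/(r·B) = 0.0287/(0.25·0.0485) = 2.367.
The smallest integer exceeding 2.367 is 3.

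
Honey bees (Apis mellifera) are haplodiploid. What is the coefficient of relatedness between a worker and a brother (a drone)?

0.25

Her haploid brother carries none of their father's genes and a random half of their mother's genome; that half matches the maternal half of her own genome with probability 1/2: r = 1/2 · 1/2 = 1/4.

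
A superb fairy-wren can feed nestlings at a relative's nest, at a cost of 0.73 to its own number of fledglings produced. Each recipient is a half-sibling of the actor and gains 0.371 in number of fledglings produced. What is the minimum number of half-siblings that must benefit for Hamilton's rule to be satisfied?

r to a half-sibling = 0.25 (half-sibs share one parent — one path of length 2: r = (1/2)^2 = 1/4).
Hamilton's rule: n·r·B > C  ⇒  n > C/(r·B) = 0.73/(0.25·0.371) = 7.871.
The smallest integer exceeding 7.871 is 8.

8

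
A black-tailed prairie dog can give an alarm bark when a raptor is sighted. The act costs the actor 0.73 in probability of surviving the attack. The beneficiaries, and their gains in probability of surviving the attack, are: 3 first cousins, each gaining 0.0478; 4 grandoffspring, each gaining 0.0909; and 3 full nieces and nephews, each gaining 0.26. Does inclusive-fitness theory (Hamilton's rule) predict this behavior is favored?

Hamilton's rule: the trait is favored when the sum of r·B over every recipient exceeds the actor's cost C.
r to a first cousin = 1/8 (first cousins share one grandparent pair — two paths of length 4: r = 2·(1/2)^4 = 1/8).
r to a grandoffspring = 1/4 (two parent–offspring links: r = (1/2)^2 = 1/4).
r to a full niece or nephew = 0.25 (full aunt/uncle↔niece/nephew: two paths of length 3 through the shared grandparent pair: r = 2·(1/2)^3 = 1/4).
Summing one r·B term per recipient: 3·0.125·0.0478 + 4·0.25·0.0909 + 3·0.25·0.26 = 0.303825.
0.303825 < 0.73: the indirect benefit is less than the cost.

No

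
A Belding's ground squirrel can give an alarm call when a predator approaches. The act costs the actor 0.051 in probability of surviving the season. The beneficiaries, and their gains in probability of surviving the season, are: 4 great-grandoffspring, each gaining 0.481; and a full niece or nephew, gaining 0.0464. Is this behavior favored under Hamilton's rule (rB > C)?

Yes

Hamilton's rule: the trait is favored when the sum of r·B over every recipient exceeds the actor's cost C.
r to a great-grandoffspring = 1/8 (three parent–offspring links: r = (1/2)^3 = 1/8).
r to a full niece or nephew = 0.25 (full aunt/uncle↔niece/nephew: two paths of length 3 through the shared grandparent pair: r = 2·(1/2)^3 = 1/4).
Summing one r·B term per recipient: 4·0.125·0.481 + 1·0.25·0.0464 = 0.2521.
0.2521 > 0.051: the indirect benefit exceeds the cost.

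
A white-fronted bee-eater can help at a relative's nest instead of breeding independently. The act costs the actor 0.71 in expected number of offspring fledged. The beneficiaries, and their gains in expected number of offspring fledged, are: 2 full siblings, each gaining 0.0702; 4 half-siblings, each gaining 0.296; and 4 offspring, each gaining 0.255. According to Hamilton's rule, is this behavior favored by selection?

Hamilton's rule: the trait is favored when the sum of r·B over every recipient exceeds the actor's cost C.
r to a full sibling = 1/2 (full sibs share both parents — two paths of length 2: r = 2·(1/2)^2 = 1/2).
r to a half-sibling = 0.25 (half-sibs share one parent — one path of length 2: r = (1/2)^2 = 1/4).
r to an offspring = 0.5 (one parent–offspring link: r = (1/2)^1 = 1/2).
Summing one r·B term per recipient: 2·0.5·0.0702 + 4·0.25·0.296 + 4·0.5·0.255 = 0.8762.
0.8762 > 0.71: the indirect benefit exceeds the cost.

Yes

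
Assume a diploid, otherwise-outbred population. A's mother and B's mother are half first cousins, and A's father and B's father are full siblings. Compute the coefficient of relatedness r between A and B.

Wright's path rule: contributions from independent ancestry routes add.
A and B are related in two ways: half second cousins through their mothers (r = 1/64) and first cousins through their fathers (r = 1/8).
r = 1/64 + 1/8 = 9/64 = 0.140625.

0.140625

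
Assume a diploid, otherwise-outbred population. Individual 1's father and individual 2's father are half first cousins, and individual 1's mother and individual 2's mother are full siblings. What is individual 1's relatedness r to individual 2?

Relatedness sums over independent paths through distinct common ancestors.
Individual 1 and individual 2 are related in two ways: half second cousins through their fathers (r = 1/64) and first cousins through their mothers (r = 1/8).
r = 1/64 + 1/8 = 0.140625.

0.140625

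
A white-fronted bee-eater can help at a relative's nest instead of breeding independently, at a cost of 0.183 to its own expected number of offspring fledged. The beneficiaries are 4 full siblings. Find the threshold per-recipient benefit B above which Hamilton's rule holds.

r to a full sibling = 1/2 (full sibs share both parents — two paths of length 2: r = 2·(1/2)^2 = 1/2).
Hamilton's rule with n recipients of equal r: n·r·B > C, so B > C/(n·r) = 0.183/(4·0.5) = 0.0915.

0.0915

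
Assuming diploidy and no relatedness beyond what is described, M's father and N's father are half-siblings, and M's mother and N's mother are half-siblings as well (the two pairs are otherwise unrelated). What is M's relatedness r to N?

0.125

Independent pedigree routes through distinct common ancestors add.
M and N are related in two ways: half first cousins through their fathers (r = 1/16) and half first cousins through their mothers (r = 1/16).
r = 1/16 + 1/16 = 1/8 = 0.125.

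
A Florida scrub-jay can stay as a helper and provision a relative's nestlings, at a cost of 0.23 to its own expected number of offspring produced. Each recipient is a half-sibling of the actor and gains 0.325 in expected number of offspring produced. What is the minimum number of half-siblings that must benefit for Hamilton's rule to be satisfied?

3

r to a half-sibling = 1/4 (half-sibs share one parent — one path of length 2: r = (1/2)^2 = 1/4).
Hamilton's rule: n·r·B > C  ⇒  n > C/(r·B) = 0.23/(0.25·0.325) = 2.831.
The smallest integer exceeding 2.831 is 3.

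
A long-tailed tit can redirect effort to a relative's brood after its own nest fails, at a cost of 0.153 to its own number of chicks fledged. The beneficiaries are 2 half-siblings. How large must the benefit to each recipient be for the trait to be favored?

0.306

r to a half-sibling = 0.25 (half-sibs share one parent — one path of length 2: r = (1/2)^2 = 1/4).
Hamilton's rule with n recipients of equal r: n·r·B > C, so B > C/(n·r) = 0.153/(2·0.25) = 0.306.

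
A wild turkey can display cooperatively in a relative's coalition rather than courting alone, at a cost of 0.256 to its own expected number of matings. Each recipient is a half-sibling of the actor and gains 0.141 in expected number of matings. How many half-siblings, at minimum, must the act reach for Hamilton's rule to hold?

8

r to a half-sibling = 1/4 (half-sibs share one parent — one path of length 2: r = (1/2)^2 = 1/4).
Hamilton's rule: n·r·B > C  ⇒  n > C/(r·B) = 0.256/(0.25·0.141) = 7.262.
The smallest integer exceeding 7.262 is 8.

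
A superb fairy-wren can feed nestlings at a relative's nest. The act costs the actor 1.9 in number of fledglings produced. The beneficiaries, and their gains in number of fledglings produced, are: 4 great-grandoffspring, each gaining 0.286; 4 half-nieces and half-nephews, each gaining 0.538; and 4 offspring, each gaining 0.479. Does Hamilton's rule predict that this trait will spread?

No

Hamilton's rule: the trait is favored when the sum of r·B over every recipient exceeds the actor's cost C.
r to a great-grandoffspring = 1/8 (three parent–offspring links: r = (1/2)^3 = 1/8).
r to a half-niece or half-nephew = 1/8 (half-aunt/uncle↔niece/nephew: one path of length 3: r = (1/2)^3 = 1/8).
r to an offspring = 0.5 (one parent–offspring link: r = (1/2)^1 = 1/2).
Summing one r·B term per recipient: 4·0.125·0.286 + 4·0.125·0.538 + 4·0.5·0.479 = 1.37.
1.37 < 1.9: the indirect benefit is less than the cost.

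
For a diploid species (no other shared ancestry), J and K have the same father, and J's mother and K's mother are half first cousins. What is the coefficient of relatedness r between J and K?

With two independent routes of shared ancestry, r is the sum of the two contributions.
J and K are related in two ways: half-sibs through their shared father (r = 1/4) and half second cousins through their mothers (r = 1/64).
r = 1/4 + 1/64 = 0.265625.

0.265625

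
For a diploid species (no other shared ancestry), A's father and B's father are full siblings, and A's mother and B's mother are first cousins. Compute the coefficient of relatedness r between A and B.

0.15625

Relatedness sums over independent paths through distinct common ancestors.
A and B are related in two ways: first cousins through their fathers (r = 1/8) and second cousins through their mothers (r = 1/32).
r = 1/8 + 1/32 = 0.15625.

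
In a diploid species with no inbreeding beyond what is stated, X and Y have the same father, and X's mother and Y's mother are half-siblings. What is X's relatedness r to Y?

Independent pedigree routes through distinct common ancestors add.
X and Y are related in two ways: half-sibs through their shared father (r = 1/4) and half first cousins through their mothers (r = 1/16).
r = 1/4 + 1/16 = 0.3125.

0.3125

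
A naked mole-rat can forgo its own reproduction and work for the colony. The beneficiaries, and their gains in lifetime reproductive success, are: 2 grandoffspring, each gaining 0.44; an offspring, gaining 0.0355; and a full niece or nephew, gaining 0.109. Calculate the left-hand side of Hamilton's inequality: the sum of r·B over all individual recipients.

r to a grandoffspring = 0.25 (two parent–offspring links: r = (1/2)^2 = 1/4).
r to an offspring = 1/2 (one parent–offspring link: r = (1/2)^1 = 1/2).
r to a full niece or nephew = 0.25 (full aunt/uncle↔niece/nephew: two paths of length 3 through the shared grandparent pair: r = 2·(1/2)^3 = 1/4).
Summing one r·B term per recipient: 2·0.25·0.44 + 1·0.5·0.0355 + 1·0.25·0.109 = 0.265.

0.265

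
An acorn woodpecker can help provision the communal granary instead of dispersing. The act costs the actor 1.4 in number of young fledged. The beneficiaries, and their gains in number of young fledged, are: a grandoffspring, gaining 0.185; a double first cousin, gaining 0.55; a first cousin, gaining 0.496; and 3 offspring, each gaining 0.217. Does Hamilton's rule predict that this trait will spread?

Hamilton's rule: the trait is favored when the sum of r·B over every recipient exceeds the actor's cost C.
r to a grandoffspring = 1/4 (two parent–offspring links: r = (1/2)^2 = 1/4).
r to a double first cousin = 1/4 (double first cousins share both grandparent pairs — four paths of length 4: r = 4·(1/2)^4 = 1/4).
r to a first cousin = 0.125 (first cousins share one grandparent pair — two paths of length 4: r = 2·(1/2)^4 = 1/8).
r to an offspring = 1/2 (one parent–offspring link: r = (1/2)^1 = 1/2).
Summing one r·B term per recipient: 1·0.25·0.185 + 1·0.25·0.55 + 1·0.125·0.496 + 3·0.5·0.217 = 0.57125.
0.57125 < 1.4: the indirect benefit is less than the cost.

No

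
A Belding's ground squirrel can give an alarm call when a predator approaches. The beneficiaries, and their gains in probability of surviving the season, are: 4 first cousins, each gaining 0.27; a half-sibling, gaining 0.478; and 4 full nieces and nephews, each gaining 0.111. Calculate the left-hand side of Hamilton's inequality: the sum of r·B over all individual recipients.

0.3655

r to a first cousin = 0.125 (first cousins share one grandparent pair — two paths of length 4: r = 2·(1/2)^4 = 1/8).
r to a half-sibling = 0.25 (half-sibs share one parent — one path of length 2: r = (1/2)^2 = 1/4).
r to a full niece or nephew = 0.25 (full aunt/uncle↔niece/nephew: two paths of length 3 through the shared grandparent pair: r = 2·(1/2)^3 = 1/4).
Summing one r·B term per recipient: 4·0.125·0.27 + 1·0.25·0.478 + 4·0.25·0.111 = 0.3655.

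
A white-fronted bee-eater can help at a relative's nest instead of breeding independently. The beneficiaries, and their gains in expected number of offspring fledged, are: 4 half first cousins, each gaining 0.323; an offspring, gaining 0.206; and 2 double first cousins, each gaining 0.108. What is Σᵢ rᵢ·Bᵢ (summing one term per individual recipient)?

r to a half first cousin = 1/16 (half first cousins share one grandparent — one path of length 4: r = (1/2)^4 = 1/16).
r to an offspring = 0.5 (one parent–offspring link: r = (1/2)^1 = 1/2).
r to a double first cousin = 1/4 (double first cousins share both grandparent pairs — four paths of length 4: r = 4·(1/2)^4 = 1/4).
Summing one r·B term per recipient: 4·0.0625·0.323 + 1·0.5·0.206 + 2·0.25·0.108 = 0.23775.

0.23775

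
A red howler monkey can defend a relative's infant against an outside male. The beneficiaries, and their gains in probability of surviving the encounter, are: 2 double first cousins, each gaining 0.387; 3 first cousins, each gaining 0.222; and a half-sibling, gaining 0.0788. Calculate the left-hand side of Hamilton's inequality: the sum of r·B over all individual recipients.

0.29645

r to a double first cousin = 1/4 (double first cousins share both grandparent pairs — four paths of length 4: r = 4·(1/2)^4 = 1/4).
r to a first cousin = 0.125 (first cousins share one grandparent pair — two paths of length 4: r = 2·(1/2)^4 = 1/8).
r to a half-sibling = 0.25 (half-sibs share one parent — one path of length 2: r = (1/2)^2 = 1/4).
Summing one r·B term per recipient: 2·0.25·0.387 + 3·0.125·0.222 + 1·0.25·0.0788 = 0.29645.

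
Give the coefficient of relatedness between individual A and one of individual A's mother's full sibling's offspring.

0.125

Each parent–offspring link contributes a factor of 1/2, and independent paths through distinct common ancestors add.
First cousins share one grandparent pair — two paths of length 4: r = 2·(1/2)^4 = 1/8.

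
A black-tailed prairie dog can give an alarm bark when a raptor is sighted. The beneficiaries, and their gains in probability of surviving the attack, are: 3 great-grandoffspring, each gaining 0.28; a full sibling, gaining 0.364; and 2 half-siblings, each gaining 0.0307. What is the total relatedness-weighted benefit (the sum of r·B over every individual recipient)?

0.30235

r to a great-grandoffspring = 1/8 (three parent–offspring links: r = (1/2)^3 = 1/8).
r to a full sibling = 1/2 (full sibs share both parents — two paths of length 2: r = 2·(1/2)^2 = 1/2).
r to a half-sibling = 1/4 (half-sibs share one parent — one path of length 2: r = (1/2)^2 = 1/4).
Summing one r·B term per recipient: 3·0.125·0.28 + 1·0.5·0.364 + 2·0.25·0.0307 = 0.30235.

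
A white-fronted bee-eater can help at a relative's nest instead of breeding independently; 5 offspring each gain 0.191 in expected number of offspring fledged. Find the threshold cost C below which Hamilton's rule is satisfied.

0.4775

r to an offspring = 0.5 (one parent–offspring link: r = (1/2)^1 = 1/2).
Hamilton's rule: n·r·B > C, so the trait is favored while C < n·r·B = 5·0.5·0.191 = 0.4775.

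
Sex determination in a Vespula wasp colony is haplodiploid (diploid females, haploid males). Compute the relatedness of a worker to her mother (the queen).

0.5

One meiotic link between diploid queen and diploid daughter: r = 1/2.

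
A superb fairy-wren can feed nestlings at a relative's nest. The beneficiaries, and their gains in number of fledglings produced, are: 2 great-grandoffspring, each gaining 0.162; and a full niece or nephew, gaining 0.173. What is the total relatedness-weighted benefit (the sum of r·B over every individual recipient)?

0.08375

r to a great-grandoffspring = 1/8 (three parent–offspring links: r = (1/2)^3 = 1/8).
r to a full niece or nephew = 1/4 (full aunt/uncle↔niece/nephew: two paths of length 3 through the shared grandparent pair: r = 2·(1/2)^3 = 1/4).
Summing one r·B term per recipient: 2·0.125·0.162 + 1·0.25·0.173 = 0.08375.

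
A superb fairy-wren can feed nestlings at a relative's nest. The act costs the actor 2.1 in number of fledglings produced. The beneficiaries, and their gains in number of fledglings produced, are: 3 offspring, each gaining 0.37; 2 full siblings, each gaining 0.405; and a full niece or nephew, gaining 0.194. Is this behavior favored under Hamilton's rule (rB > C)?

No

Hamilton's rule: the trait is favored when the sum of r·B over every recipient exceeds the actor's cost C.
r to an offspring = 0.5 (one parent–offspring link: r = (1/2)^1 = 1/2).
r to a full sibling = 0.5 (full sibs share both parents — two paths of length 2: r = 2·(1/2)^2 = 1/2).
r to a full niece or nephew = 1/4 (full aunt/uncle↔niece/nephew: two paths of length 3 through the shared grandparent pair: r = 2·(1/2)^3 = 1/4).
Summing one r·B term per recipient: 3·0.5·0.37 + 2·0.5·0.405 + 1·0.25·0.194 = 1.0085.
1.0085 < 2.1: the indirect benefit is less than the cost.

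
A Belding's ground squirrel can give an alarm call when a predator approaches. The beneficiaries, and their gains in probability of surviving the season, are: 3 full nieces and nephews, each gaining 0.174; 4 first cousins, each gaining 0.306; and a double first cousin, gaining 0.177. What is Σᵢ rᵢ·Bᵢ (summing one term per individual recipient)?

0.32775

r to a full niece or nephew = 1/4 (full aunt/uncle↔niece/nephew: two paths of length 3 through the shared grandparent pair: r = 2·(1/2)^3 = 1/4).
r to a first cousin = 0.125 (first cousins share one grandparent pair — two paths of length 4: r = 2·(1/2)^4 = 1/8).
r to a double first cousin = 0.25 (double first cousins share both grandparent pairs — four paths of length 4: r = 4·(1/2)^4 = 1/4).
Summing one r·B term per recipient: 3·0.25·0.174 + 4·0.125·0.306 + 1·0.25·0.177 = 0.32775.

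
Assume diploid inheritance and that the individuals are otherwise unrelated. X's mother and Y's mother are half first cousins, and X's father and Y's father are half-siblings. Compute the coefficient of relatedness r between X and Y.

0.078125

Independent pedigree routes through distinct common ancestors add.
X and Y are related in two ways: half second cousins through their mothers (r = 1/64) and half first cousins through their fathers (r = 1/16).
r = 1/64 + 1/16 = 0.078125.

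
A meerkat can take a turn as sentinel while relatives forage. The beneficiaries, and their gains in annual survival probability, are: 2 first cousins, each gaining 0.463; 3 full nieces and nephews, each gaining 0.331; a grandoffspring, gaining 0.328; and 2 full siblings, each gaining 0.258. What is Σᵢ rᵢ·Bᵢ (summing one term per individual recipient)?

r to a first cousin = 0.125 (first cousins share one grandparent pair — two paths of length 4: r = 2·(1/2)^4 = 1/8).
r to a full niece or nephew = 1/4 (full aunt/uncle↔niece/nephew: two paths of length 3 through the shared grandparent pair: r = 2·(1/2)^3 = 1/4).
r to a grandoffspring = 1/4 (two parent–offspring links: r = (1/2)^2 = 1/4).
r to a full sibling = 1/2 (full sibs share both parents — two paths of length 2: r = 2·(1/2)^2 = 1/2).
Summing one r·B term per recipient: 2·0.125·0.463 + 3·0.25·0.331 + 1·0.25·0.328 + 2·0.5·0.258 = 0.704.

0.704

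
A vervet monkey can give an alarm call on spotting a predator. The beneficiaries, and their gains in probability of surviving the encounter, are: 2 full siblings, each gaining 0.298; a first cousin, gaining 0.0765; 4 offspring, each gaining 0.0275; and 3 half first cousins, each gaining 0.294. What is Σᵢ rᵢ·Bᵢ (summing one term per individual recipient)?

r to a full sibling = 1/2 (full sibs share both parents — two paths of length 2: r = 2·(1/2)^2 = 1/2).
r to a first cousin = 1/8 (first cousins share one grandparent pair — two paths of length 4: r = 2·(1/2)^4 = 1/8).
r to an offspring = 0.5 (one parent–offspring link: r = (1/2)^1 = 1/2).
r to a half first cousin = 1/16 (half first cousins share one grandparent — one path of length 4: r = (1/2)^4 = 1/16).
Summing one r·B term per recipient: 2·0.5·0.298 + 1·0.125·0.0765 + 4·0.5·0.0275 + 3·0.0625·0.294 = 0.4176875.

0.4176875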